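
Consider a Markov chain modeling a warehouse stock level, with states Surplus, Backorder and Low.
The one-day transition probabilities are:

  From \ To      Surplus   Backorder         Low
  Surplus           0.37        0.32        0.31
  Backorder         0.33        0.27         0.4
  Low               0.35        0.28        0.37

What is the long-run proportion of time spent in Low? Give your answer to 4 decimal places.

Let the stationary distribution be π with π = πP and π_1 + π_2 + π_3 = 1.
π_1 = 0.37·π_1 + 0.33·π_2 + 0.35·π_3
π_2 = 0.32·π_1 + 0.27·π_2 + 0.28·π_3
Solving with the normalization constraint gives π = (0.3512, 0.2911, 0.3577).
So the stationary probability of Low is 0.3577.

0.3577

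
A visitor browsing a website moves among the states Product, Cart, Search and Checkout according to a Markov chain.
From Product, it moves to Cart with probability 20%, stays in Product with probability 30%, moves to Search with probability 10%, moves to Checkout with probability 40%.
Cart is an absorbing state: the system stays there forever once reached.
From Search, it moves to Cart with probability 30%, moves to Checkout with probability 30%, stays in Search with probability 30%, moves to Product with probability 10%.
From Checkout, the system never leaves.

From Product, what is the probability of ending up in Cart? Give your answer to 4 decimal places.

0.3542

Let h(s) be the probability of absorption at Cart starting from transient state s. Then h(Cart) = 1 and h(Checkout) = 0. By first-step analysis:
h(Product) = 0.3·h(Product) + 0.2·1 + 0.1·h(Search) + 0.4·0
h(Search) = 0.1·h(Product) + 0.3·1 + 0.3·h(Search) + 0.3·0
Solving: h(Product) = 0.3542, h(Search) = 0.4792.
Starting from Product, the probability is 0.3542.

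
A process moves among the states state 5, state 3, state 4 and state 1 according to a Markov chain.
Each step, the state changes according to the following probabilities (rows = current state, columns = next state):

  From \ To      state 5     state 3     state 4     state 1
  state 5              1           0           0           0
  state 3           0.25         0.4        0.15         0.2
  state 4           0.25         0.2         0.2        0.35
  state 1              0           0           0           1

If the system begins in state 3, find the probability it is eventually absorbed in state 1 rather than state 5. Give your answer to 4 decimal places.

0.4722

Let h(s) be the probability of absorption at state 1 starting from transient state s. Then h(state 1) = 1 and h(state 5) = 0. By first-step analysis:
h(state 3) = 0.25·0 + 0.4·h(state 3) + 0.15·h(state 4) + 0.2·1
h(state 4) = 0.25·0 + 0.2·h(state 3) + 0.2·h(state 4) + 0.35·1
Solving: h(state 3) = 0.4722, h(state 4) = 0.5556.
Starting from state 3, the probability is 0.4722.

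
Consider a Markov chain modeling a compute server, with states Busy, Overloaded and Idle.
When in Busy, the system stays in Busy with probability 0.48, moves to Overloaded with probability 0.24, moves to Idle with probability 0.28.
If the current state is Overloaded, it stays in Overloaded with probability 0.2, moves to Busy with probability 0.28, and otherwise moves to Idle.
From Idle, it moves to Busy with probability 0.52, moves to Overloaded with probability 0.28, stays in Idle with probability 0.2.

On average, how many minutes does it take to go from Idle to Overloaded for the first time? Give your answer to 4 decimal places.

3.8462

Let t(s) be the expected number of minutes to first reach Overloaded from state s, with t(Overloaded) = 0. Conditioning on the first minute:
t(Busy) = 1 + 0.48·t(Busy) + 0.28·t(Idle)
t(Idle) = 1 + 0.52·t(Busy) + 0.2·t(Idle)
Solving: t(Busy) = 3.9941, t(Idle) = 3.8462.
Expected minutes from Idle to Overloaded: 3.8462.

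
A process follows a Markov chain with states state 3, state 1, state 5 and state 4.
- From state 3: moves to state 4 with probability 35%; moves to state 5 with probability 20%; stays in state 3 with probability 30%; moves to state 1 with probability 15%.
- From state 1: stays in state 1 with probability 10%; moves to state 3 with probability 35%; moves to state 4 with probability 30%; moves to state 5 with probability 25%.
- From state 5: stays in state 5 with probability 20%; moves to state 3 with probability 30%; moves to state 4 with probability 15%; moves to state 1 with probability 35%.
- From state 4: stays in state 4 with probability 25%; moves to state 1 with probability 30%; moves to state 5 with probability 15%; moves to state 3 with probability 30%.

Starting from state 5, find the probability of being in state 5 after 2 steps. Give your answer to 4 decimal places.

0.2100

Propagate the distribution vector 2 steps from state 5.
After 0 steps: (0.0000, 0.0000, 1.0000, 0.0000)
After 1 step: (0.3000, 0.3500, 0.2000, 0.1500)
After 2 steps: (0.3175, 0.1950, 0.2100, 0.2775)
P(in state 5 after 2 steps) = 0.2100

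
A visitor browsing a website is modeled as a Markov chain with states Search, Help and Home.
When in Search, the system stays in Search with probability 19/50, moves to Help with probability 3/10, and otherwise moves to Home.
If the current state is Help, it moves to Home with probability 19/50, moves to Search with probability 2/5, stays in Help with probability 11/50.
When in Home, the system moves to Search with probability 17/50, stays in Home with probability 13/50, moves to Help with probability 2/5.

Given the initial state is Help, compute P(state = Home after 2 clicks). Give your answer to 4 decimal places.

Sum over the intermediate state after 1 click:
P = P(Help→Search)·P(Search→Home) + P(Help→Help)·P(Help→Home) + P(Help→Home)·P(Home→Home)
  = 0.4×0.32 + 0.22×0.38 + 0.38×0.26
  = 0.1280 + 0.0836 + 0.0988 = 0.3104

0.3104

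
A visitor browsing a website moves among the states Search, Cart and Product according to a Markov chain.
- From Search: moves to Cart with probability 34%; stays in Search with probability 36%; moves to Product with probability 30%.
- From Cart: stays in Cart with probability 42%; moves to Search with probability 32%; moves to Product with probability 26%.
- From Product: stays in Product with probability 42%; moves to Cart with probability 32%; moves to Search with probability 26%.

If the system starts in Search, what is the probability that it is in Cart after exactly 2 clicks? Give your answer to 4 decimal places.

0.3612

Sum over the intermediate state after 1 click:
P = P(Search→Search)·P(Search→Cart) + P(Search→Cart)·P(Cart→Cart) + P(Search→Product)·P(Product→Cart)
  = 0.36×0.34 + 0.34×0.42 + 0.3×0.32
  = 0.1224 + 0.1428 + 0.0960 = 0.3612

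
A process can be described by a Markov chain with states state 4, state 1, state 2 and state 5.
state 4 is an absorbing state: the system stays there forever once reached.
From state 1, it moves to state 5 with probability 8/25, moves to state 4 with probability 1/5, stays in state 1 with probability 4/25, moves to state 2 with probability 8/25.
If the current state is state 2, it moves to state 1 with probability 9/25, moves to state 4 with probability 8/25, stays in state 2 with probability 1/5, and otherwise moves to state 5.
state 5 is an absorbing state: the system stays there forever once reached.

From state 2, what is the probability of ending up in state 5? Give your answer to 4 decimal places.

Let h(s) be the probability of absorption at state 5 starting from transient state s. Then h(state 5) = 1 and h(state 4) = 0. By first-step analysis:
h(state 1) = 0.2·0 + 0.16·h(state 1) + 0.32·h(state 2) + 0.32·1
h(state 2) = 0.32·0 + 0.36·h(state 1) + 0.2·h(state 2) + 0.12·1
Solving: h(state 1) = 0.5287, h(state 2) = 0.3879.
Starting from state 2, the probability is 0.3879.

0.3879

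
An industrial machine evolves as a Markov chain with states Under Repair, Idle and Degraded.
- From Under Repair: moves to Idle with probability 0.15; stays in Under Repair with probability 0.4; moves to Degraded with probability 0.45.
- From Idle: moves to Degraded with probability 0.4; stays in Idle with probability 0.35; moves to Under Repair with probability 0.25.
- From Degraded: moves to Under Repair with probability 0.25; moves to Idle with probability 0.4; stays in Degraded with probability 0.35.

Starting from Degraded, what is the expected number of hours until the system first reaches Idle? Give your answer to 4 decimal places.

3.0631

Let t(s) be the expected number of hours to first reach Idle from state s, with t(Idle) = 0. Conditioning on the first hour:
t(Under Repair) = 1 + 0.4·t(Under Repair) + 0.45·t(Degraded)
t(Degraded) = 1 + 0.25·t(Under Repair) + 0.35·t(Degraded)
Solving: t(Under Repair) = 3.9640, t(Degraded) = 3.0631.
Expected hours from Degraded to Idle: 3.0631.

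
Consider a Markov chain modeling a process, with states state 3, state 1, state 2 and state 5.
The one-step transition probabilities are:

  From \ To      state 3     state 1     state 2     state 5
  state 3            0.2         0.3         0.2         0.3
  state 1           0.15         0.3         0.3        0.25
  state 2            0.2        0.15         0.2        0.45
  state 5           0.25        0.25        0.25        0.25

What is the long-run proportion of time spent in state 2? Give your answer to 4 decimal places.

0.2403

Let the stationary distribution be π with π = πP and π_1 + π_2 + π_3 + π_4 = 1.
π_1 = 0.2·π_1 + 0.15·π_2 + 0.2·π_3 + 0.25·π_4
π_2 = 0.3·π_1 + 0.3·π_2 + 0.15·π_3 + 0.25·π_4
π_3 = 0.2·π_1 + 0.3·π_2 + 0.2·π_3 + 0.25·π_4
Solving with the normalization constraint gives π = (0.2030, 0.2486, 0.2403, 0.3082).
So the stationary probability of state 2 is 0.2403.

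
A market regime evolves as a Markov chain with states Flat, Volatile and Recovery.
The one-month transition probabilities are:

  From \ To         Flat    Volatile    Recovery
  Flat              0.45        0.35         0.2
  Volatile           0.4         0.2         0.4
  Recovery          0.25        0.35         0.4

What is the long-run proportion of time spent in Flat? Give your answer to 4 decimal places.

Let the stationary distribution be π with π = πP and π_1 + π_2 + π_3 = 1.
π_1 = 0.45·π_1 + 0.4·π_2 + 0.25·π_3
π_2 = 0.35·π_1 + 0.2·π_2 + 0.35·π_3
Solving with the normalization constraint gives π = (0.3696, 0.3043, 0.3261).
So the stationary probability of Flat is 0.3696.

0.3696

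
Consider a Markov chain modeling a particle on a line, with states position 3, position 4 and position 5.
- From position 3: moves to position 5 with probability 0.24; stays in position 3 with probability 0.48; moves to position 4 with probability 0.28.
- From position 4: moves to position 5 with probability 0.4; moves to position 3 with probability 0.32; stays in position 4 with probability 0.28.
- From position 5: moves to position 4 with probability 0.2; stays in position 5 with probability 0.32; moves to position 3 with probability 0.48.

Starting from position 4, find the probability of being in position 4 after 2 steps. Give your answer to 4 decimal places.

Sum over the intermediate state after 1 step:
P = P(position 4→position 3)·P(position 3→position 4) + P(position 4→position 4)·P(position 4→position 4) + P(position 4→position 5)·P(position 5→position 4)
  = 0.32×0.28 + 0.28×0.28 + 0.4×0.2
  = 0.0896 + 0.0784 + 0.0800 = 0.2480

0.2480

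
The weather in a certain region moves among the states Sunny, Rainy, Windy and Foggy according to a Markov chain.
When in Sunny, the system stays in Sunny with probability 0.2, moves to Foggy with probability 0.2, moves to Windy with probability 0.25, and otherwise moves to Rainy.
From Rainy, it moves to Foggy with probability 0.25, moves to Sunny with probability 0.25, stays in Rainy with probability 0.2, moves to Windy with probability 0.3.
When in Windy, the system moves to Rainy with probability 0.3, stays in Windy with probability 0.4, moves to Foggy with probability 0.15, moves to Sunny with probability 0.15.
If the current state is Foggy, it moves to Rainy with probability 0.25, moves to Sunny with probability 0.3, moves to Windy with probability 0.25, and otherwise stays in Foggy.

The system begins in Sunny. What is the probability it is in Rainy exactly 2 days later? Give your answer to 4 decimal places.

0.2650

Propagate the distribution vector 2 days from Sunny.
After 0 days: (1.0000, 0.0000, 0.0000, 0.0000)
After 1 day: (0.2000, 0.3500, 0.2500, 0.2000)
After 2 days: (0.2250, 0.2650, 0.3050, 0.2050)
P(in Rainy after 2 days) = 0.2650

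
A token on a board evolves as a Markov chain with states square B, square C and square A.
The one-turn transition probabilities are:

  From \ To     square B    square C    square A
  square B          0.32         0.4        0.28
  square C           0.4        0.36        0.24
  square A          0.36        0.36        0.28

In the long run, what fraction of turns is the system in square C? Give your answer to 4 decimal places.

Let the stationary distribution be π with π = πP and π_1 + π_2 + π_3 = 1.
π_1 = 0.32·π_1 + 0.4·π_2 + 0.36·π_3
π_2 = 0.4·π_1 + 0.36·π_2 + 0.36·π_3
Solving with the normalization constraint gives π = (0.3606, 0.3744, 0.2650).
So the stationary probability of square C is 0.3744.

0.3744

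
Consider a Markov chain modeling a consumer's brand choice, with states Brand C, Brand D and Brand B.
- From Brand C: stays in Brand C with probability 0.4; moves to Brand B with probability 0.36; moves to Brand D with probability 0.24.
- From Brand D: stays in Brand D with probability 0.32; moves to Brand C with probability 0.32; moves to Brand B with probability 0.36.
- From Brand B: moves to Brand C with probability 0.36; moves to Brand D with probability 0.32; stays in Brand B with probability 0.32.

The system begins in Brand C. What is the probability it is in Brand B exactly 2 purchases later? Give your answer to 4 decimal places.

0.3456

Sum over the intermediate state after 1 purchase:
P = P(Brand C→Brand C)·P(Brand C→Brand B) + P(Brand C→Brand D)·P(Brand D→Brand B) + P(Brand C→Brand B)·P(Brand B→Brand B)
  = 0.4×0.36 + 0.24×0.36 + 0.36×0.32
  = 0.1440 + 0.0864 + 0.1152 = 0.3456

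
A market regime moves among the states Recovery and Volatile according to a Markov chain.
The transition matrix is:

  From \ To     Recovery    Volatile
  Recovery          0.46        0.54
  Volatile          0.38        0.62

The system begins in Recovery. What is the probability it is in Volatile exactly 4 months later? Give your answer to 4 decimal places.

Propagate the distribution vector 4 months from Recovery.
After 0 months: (1.0000, 0.0000)
After 1 month: (0.4600, 0.5400)
After 2 months: (0.4168, 0.5832)
After 3 months: (0.4133, 0.5867)
After 4 months: (0.4131, 0.5869)
P(in Volatile after 4 months) = 0.5869

0.5869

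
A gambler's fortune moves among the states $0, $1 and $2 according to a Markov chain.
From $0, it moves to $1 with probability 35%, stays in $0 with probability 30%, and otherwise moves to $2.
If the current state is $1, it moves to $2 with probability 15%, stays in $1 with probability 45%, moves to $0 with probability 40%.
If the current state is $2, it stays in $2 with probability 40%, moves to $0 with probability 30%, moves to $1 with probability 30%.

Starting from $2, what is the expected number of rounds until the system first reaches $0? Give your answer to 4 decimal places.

2.9825

Let t(s) be the expected number of rounds to first reach $0 from state s, with t($0) = 0. Conditioning on the first round:
t($1) = 1 + 0.45·t($1) + 0.15·t($2)
t($2) = 1 + 0.3·t($1) + 0.4·t($2)
Solving: t($1) = 2.6316, t($2) = 2.9825.
Expected rounds from $2 to $0: 2.9825.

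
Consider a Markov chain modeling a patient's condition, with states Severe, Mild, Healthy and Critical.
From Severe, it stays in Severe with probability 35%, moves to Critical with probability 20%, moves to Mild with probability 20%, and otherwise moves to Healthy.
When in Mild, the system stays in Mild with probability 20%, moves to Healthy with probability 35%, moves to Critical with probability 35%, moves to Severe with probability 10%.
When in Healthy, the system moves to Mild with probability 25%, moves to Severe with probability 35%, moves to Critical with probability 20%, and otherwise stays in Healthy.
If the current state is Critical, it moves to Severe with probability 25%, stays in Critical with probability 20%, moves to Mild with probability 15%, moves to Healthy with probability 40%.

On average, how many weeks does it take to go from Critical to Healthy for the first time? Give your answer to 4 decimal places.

Let t(s) be the expected number of weeks to first reach Healthy from state s, with t(Healthy) = 0. Conditioning on the first week:
t(Severe) = 1 + 0.35·t(Severe) + 0.2·t(Mild) + 0.2·t(Critical)
t(Mild) = 1 + 0.1·t(Severe) + 0.2·t(Mild) + 0.35·t(Critical)
t(Critical) = 1 + 0.25·t(Severe) + 0.15·t(Mild) + 0.2·t(Critical)
Solving: t(Severe) = 3.2992, t(Mild) = 2.8981, t(Critical) = 2.8244.
Expected weeks from Critical to Healthy: 2.8244.

2.8244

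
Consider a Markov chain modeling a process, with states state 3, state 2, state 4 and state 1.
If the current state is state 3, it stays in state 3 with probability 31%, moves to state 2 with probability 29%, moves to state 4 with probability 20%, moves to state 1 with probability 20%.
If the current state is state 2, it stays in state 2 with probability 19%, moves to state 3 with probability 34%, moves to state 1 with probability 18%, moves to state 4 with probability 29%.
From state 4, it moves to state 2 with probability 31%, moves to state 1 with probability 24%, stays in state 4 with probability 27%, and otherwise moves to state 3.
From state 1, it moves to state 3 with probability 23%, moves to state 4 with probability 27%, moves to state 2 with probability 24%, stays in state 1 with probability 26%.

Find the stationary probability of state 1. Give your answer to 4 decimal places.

Let the stationary distribution be π with π = πP and π_1 + π_2 + π_3 + π_4 = 1.
π_1 = 0.31·π_1 + 0.34·π_2 + 0.18·π_3 + 0.23·π_4
π_2 = 0.29·π_1 + 0.19·π_2 + 0.31·π_3 + 0.24·π_4
π_3 = 0.2·π_1 + 0.29·π_2 + 0.27·π_3 + 0.27·π_4
Solving with the normalization constraint gives π = (0.2670, 0.2584, 0.2565, 0.2182).
So the stationary probability of state 1 is 0.2182.

0.2182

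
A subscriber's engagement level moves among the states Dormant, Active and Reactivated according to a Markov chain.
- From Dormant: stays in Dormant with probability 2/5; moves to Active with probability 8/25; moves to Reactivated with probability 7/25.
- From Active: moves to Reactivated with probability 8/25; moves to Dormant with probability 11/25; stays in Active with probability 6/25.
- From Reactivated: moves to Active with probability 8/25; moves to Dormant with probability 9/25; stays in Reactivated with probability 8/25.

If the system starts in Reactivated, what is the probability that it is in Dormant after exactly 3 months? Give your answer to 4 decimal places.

Propagate the distribution vector 3 months from Reactivated.
After 0 months: (0.0000, 0.0000, 1.0000)
After 1 month: (0.3600, 0.3200, 0.3200)
After 2 months: (0.4000, 0.2944, 0.3056)
After 3 months: (0.3996, 0.2964, 0.3040)
P(in Dormant after 3 months) = 0.3996

0.3996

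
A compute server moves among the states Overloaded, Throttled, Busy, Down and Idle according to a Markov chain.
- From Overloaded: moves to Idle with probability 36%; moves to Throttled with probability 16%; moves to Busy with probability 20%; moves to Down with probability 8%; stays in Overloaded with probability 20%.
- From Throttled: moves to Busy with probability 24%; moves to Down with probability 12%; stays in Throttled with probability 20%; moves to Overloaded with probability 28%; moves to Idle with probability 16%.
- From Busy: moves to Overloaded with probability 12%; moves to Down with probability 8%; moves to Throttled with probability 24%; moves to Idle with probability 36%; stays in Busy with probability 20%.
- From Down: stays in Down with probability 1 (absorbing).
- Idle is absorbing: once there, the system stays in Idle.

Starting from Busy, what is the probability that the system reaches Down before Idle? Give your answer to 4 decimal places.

0.2190

Let h(s) be the probability of absorption at Down starting from transient state s. Then h(Down) = 1 and h(Idle) = 0. By first-step analysis:
h(Overloaded) = 0.2·h(Overloaded) + 0.16·h(Throttled) + 0.2·h(Busy) + 0.08·1 + 0.36·0
h(Throttled) = 0.28·h(Overloaded) + 0.2·h(Throttled) + 0.24·h(Busy) + 0.12·1 + 0.16·0
h(Busy) = 0.12·h(Overloaded) + 0.24·h(Throttled) + 0.2·h(Busy) + 0.08·1 + 0.36·0
Solving: h(Overloaded) = 0.2128, h(Throttled) = 0.2902, h(Busy) = 0.2190.
Starting from Busy, the probability is 0.2190.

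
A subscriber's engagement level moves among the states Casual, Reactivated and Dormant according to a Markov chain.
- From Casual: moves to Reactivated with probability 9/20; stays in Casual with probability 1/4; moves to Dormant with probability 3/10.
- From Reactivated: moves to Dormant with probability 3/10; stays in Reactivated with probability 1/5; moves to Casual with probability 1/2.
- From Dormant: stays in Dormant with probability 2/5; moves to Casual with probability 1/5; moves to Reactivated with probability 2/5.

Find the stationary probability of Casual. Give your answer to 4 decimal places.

Let the stationary distribution be π with π = πP and π_1 + π_2 + π_3 = 1.
π_1 = 0.25·π_1 + 0.5·π_2 + 0.2·π_3
π_2 = 0.45·π_1 + 0.2·π_2 + 0.4·π_3
Solving with the normalization constraint gives π = (0.3200, 0.3467, 0.3333).
So the stationary probability of Casual is 0.3200.

0.3200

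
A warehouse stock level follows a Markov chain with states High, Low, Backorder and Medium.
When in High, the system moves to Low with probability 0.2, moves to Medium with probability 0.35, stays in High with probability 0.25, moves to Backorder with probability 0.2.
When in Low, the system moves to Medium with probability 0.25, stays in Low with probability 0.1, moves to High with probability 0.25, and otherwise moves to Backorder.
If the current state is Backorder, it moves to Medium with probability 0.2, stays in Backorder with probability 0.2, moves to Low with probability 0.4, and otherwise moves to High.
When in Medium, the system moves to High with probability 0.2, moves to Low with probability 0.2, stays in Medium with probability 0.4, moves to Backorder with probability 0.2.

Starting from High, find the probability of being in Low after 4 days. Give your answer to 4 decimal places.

Propagate the distribution vector 4 days from High.
After 0 days: (1.0000, 0.0000, 0.0000, 0.0000)
After 1 day: (0.2500, 0.2000, 0.2000, 0.3500)
After 2 days: (0.2225, 0.2200, 0.2400, 0.3175)
After 3 days: (0.2221, 0.2260, 0.2440, 0.3079)
After 4 days: (0.2224, 0.2262, 0.2452, 0.3062)
P(in Low after 4 days) = 0.2262

0.2262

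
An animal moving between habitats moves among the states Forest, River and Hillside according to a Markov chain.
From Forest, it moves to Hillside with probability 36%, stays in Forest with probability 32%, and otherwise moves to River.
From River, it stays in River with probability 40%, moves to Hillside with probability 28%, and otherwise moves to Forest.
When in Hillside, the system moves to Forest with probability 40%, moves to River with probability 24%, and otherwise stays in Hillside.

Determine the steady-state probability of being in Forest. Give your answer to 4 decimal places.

0.3468

Let the stationary distribution be π with π = πP and π_1 + π_2 + π_3 = 1.
π_1 = 0.32·π_1 + 0.32·π_2 + 0.4·π_3
π_2 = 0.32·π_1 + 0.4·π_2 + 0.24·π_3
Solving with the normalization constraint gives π = (0.3468, 0.3187, 0.3345).
So the stationary probability of Forest is 0.3468.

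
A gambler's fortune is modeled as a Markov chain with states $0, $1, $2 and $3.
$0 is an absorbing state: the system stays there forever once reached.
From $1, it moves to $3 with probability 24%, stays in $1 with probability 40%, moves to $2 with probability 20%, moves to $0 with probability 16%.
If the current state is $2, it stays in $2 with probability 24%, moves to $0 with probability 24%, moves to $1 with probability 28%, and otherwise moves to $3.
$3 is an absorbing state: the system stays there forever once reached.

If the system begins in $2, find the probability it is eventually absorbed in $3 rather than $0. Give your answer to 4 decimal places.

0.5280

Let h(s) be the probability of absorption at $3 starting from transient state s. Then h($3) = 1 and h($0) = 0. By first-step analysis:
h($1) = 0.16·0 + 0.4·h($1) + 0.2·h($2) + 0.24·1
h($2) = 0.24·0 + 0.28·h($1) + 0.24·h($2) + 0.24·1
Solving: h($1) = 0.5760, h($2) = 0.5280.
Starting from $2, the probability is 0.5280.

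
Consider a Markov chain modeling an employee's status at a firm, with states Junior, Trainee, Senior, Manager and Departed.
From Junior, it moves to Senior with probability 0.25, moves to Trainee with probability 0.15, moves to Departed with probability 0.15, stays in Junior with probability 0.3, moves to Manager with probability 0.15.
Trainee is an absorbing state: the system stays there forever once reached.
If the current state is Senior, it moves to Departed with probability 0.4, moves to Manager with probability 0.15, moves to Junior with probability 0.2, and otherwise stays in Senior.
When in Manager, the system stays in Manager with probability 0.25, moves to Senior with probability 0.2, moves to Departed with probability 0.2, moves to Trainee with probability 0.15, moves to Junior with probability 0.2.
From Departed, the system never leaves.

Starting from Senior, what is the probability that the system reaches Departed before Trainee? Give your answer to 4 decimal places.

Let h(s) be the probability of absorption at Departed starting from transient state s. Then h(Departed) = 1 and h(Trainee) = 0. By first-step analysis:
h(Junior) = 0.3·h(Junior) + 0.15·0 + 0.25·h(Senior) + 0.15·h(Manager) + 0.15·1
h(Senior) = 0.2·h(Junior) + 0.25·h(Senior) + 0.15·h(Manager) + 0.4·1
h(Manager) = 0.2·h(Junior) + 0.15·0 + 0.2·h(Senior) + 0.25·h(Manager) + 0.2·1
Solving: h(Junior) = 0.6579, h(Senior) = 0.8421, h(Manager) = 0.6667.
Starting from Senior, the probability is 0.8421.

0.8421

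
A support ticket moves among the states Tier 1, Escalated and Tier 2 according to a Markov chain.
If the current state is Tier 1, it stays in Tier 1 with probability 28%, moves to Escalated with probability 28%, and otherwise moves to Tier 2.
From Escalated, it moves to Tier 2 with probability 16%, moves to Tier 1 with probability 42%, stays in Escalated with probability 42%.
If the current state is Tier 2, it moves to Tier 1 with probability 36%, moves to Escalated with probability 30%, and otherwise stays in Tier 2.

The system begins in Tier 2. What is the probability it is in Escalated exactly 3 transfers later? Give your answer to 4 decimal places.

0.3325

Propagate the distribution vector 3 transfers from Tier 2.
After 0 transfers: (0.0000, 0.0000, 1.0000)
After 1 transfer: (0.3600, 0.3000, 0.3400)
After 2 transfers: (0.3492, 0.3288, 0.3220)
After 3 transfers: (0.3518, 0.3325, 0.3157)
P(in Escalated after 3 transfers) = 0.3325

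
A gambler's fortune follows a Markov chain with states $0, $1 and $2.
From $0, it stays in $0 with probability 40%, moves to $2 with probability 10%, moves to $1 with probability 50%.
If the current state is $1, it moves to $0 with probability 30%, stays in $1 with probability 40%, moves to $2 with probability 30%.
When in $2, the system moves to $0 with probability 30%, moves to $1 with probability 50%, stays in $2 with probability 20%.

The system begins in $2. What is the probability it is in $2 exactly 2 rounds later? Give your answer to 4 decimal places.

0.2200

Sum over the intermediate state after 1 round:
P = P($2→$0)·P($0→$2) + P($2→$1)·P($1→$2) + P($2→$2)·P($2→$2)
  = 0.3×0.1 + 0.5×0.3 + 0.2×0.2
  = 0.0300 + 0.1500 + 0.0400 = 0.2200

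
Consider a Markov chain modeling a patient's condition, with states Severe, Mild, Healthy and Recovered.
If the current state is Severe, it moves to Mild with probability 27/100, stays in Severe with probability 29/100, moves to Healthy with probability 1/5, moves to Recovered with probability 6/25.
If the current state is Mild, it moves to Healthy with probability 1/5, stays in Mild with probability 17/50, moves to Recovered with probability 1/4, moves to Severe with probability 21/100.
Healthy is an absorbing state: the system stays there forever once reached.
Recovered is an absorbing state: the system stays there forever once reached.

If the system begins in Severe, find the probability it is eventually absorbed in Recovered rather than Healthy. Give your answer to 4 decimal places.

0.5484

Let h(s) be the probability of absorption at Recovered starting from transient state s. Then h(Recovered) = 1 and h(Healthy) = 0. By first-step analysis:
h(Severe) = 0.29·h(Severe) + 0.27·h(Mild) + 0.2·0 + 0.24·1
h(Mild) = 0.21·h(Severe) + 0.34·h(Mild) + 0.2·0 + 0.25·1
Solving: h(Severe) = 0.5484, h(Mild) = 0.5533.
Starting from Severe, the probability is 0.5484.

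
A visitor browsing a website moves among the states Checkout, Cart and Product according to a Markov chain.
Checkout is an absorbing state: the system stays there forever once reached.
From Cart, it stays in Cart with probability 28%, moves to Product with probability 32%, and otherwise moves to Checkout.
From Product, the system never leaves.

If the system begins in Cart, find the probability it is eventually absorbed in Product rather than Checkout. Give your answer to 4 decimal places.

Let h(s) be the probability of absorption at Product starting from transient state s. Then h(Product) = 1 and h(Checkout) = 0. By first-step analysis:
h(Cart) = 0.4·0 + 0.28·h(Cart) + 0.32·1
Solving: h(Cart) = 0.4444.
Starting from Cart, the probability is 0.4444.

0.4444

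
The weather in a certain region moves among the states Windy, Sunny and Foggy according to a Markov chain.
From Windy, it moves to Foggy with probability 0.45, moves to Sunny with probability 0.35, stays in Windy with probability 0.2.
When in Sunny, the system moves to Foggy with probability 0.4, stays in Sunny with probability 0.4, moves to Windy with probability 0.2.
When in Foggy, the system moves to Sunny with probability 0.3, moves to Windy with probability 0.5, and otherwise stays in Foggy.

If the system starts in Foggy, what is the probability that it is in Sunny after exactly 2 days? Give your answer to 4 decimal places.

0.3550

Sum over the intermediate state after 1 day:
P = P(Foggy→Windy)·P(Windy→Sunny) + P(Foggy→Sunny)·P(Sunny→Sunny) + P(Foggy→Foggy)·P(Foggy→Sunny)
  = 0.5×0.35 + 0.3×0.4 + 0.2×0.3
  = 0.1750 + 0.1200 + 0.0600 = 0.3550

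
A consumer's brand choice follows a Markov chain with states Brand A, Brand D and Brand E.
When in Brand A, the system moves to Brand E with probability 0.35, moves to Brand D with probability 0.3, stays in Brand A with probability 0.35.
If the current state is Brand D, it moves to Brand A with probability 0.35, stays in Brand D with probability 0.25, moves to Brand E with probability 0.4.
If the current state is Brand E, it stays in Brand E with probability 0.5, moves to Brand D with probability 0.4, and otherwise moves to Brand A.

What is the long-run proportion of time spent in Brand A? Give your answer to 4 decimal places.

Let the stationary distribution be π with π = πP and π_1 + π_2 + π_3 = 1.
π_1 = 0.35·π_1 + 0.35·π_2 + 0.1·π_3
π_2 = 0.3·π_1 + 0.25·π_2 + 0.4·π_3
Solving with the normalization constraint gives π = (0.2423, 0.3268, 0.4310).
So the stationary probability of Brand A is 0.2423.

0.2423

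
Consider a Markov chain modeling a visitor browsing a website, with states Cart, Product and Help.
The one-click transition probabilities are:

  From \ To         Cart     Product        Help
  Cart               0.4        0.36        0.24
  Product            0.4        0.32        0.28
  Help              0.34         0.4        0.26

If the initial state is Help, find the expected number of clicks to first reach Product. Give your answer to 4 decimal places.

2.5938

Let t(s) be the expected number of clicks to first reach Product from state s, with t(Product) = 0. Conditioning on the first click:
t(Cart) = 1 + 0.4·t(Cart) + 0.24·t(Help)
t(Help) = 1 + 0.34·t(Cart) + 0.26·t(Help)
Solving: t(Cart) = 2.7042, t(Help) = 2.5938.
Expected clicks from Help to Product: 2.5938.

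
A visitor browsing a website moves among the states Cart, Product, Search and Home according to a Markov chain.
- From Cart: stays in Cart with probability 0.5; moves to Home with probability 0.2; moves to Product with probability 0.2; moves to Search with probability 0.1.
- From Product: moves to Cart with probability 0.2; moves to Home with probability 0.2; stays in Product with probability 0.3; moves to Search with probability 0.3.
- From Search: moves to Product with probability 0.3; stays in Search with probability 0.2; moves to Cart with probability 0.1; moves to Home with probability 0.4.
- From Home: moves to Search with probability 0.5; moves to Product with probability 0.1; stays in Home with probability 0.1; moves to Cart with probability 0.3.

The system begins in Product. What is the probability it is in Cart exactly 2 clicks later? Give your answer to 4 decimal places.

Propagate the distribution vector 2 clicks from Product.
After 0 clicks: (0.0000, 1.0000, 0.0000, 0.0000)
After 1 click: (0.2000, 0.3000, 0.3000, 0.2000)
After 2 clicks: (0.2500, 0.2400, 0.2700, 0.2400)
P(in Cart after 2 clicks) = 0.2500

0.2500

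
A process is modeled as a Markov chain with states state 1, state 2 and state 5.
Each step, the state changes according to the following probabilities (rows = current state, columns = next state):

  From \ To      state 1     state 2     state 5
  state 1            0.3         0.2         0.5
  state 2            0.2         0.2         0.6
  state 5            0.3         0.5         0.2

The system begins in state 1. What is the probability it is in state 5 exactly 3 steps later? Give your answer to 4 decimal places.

0.4240

Propagate the distribution vector 3 steps from state 1.
After 0 steps: (1.0000, 0.0000, 0.0000)
After 1 step: (0.3000, 0.2000, 0.5000)
After 2 steps: (0.2800, 0.3500, 0.3700)
After 3 steps: (0.2650, 0.3110, 0.4240)
P(in state 5 after 3 steps) = 0.4240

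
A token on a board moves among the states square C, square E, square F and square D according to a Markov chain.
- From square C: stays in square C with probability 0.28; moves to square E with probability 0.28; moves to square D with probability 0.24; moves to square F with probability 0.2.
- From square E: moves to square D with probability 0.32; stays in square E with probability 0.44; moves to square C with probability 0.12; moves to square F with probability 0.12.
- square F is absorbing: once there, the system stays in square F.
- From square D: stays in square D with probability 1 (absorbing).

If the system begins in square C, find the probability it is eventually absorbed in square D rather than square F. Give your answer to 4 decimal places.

Let h(s) be the probability of absorption at square D starting from transient state s. Then h(square D) = 1 and h(square F) = 0. By first-step analysis:
h(square C) = 0.28·h(square C) + 0.28·h(square E) + 0.2·0 + 0.24·1
h(square E) = 0.12·h(square C) + 0.44·h(square E) + 0.12·0 + 0.32·1
Solving: h(square C) = 0.6061, h(square E) = 0.7013.
Starting from square C, the probability is 0.6061.

0.6061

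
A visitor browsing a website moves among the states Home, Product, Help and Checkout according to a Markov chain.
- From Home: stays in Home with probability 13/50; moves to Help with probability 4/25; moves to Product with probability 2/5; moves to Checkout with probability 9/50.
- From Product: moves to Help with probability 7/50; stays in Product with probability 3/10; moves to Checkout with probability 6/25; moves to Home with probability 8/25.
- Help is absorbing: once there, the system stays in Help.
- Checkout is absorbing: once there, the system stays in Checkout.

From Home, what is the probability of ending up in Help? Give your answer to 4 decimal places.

0.4308

Let h(s) be the probability of absorption at Help starting from transient state s. Then h(Help) = 1 and h(Checkout) = 0. By first-step analysis:
h(Home) = 0.26·h(Home) + 0.4·h(Product) + 0.16·1 + 0.18·0
h(Product) = 0.32·h(Home) + 0.3·h(Product) + 0.14·1 + 0.24·0
Solving: h(Home) = 0.4308, h(Product) = 0.3969.
Starting from Home, the probability is 0.4308.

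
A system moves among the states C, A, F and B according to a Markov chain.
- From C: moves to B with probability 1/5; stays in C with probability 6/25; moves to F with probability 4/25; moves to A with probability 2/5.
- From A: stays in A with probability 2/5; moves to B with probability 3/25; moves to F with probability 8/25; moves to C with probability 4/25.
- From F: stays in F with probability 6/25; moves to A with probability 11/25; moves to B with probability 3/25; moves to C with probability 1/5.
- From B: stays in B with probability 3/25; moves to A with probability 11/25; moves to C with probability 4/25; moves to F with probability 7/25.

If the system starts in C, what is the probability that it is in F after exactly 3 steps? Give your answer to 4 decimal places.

Propagate the distribution vector 3 steps from C.
After 0 steps: (1.0000, 0.0000, 0.0000, 0.0000)
After 1 step: (0.2400, 0.4000, 0.1600, 0.2000)
After 2 steps: (0.1856, 0.4144, 0.2608, 0.1392)
After 3 steps: (0.1853, 0.4160, 0.2639, 0.1348)
P(in F after 3 steps) = 0.2639

0.2639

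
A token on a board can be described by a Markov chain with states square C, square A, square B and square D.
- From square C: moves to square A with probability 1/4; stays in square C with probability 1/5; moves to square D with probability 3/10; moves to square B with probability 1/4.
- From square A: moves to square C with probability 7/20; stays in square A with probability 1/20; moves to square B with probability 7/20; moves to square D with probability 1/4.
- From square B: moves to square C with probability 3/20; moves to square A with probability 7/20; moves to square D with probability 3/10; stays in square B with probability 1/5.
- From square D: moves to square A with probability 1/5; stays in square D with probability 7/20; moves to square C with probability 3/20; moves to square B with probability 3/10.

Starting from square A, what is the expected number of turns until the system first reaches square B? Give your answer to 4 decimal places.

Let t(s) be the expected number of turns to first reach square B from state s, with t(square B) = 0. Conditioning on the first turn:
t(square C) = 1 + 0.2·t(square C) + 0.25·t(square A) + 0.3·t(square D)
t(square A) = 1 + 0.35·t(square C) + 0.05·t(square A) + 0.25·t(square D)
t(square D) = 1 + 0.15·t(square C) + 0.2·t(square A) + 0.35·t(square D)
Solving: t(square C) = 3.5108, t(square A) = 3.2253, t(square D) = 3.3410.
Expected turns from square A to square B: 3.2253.

3.2253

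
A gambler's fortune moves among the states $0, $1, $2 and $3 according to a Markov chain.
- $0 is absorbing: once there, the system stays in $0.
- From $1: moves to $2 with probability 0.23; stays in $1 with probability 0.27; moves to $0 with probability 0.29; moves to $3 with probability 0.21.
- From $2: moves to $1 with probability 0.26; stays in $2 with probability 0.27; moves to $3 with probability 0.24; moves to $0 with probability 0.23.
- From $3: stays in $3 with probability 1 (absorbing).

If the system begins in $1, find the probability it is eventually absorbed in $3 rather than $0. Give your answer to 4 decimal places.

Let h(s) be the probability of absorption at $3 starting from transient state s. Then h($3) = 1 and h($0) = 0. By first-step analysis:
h($1) = 0.29·0 + 0.27·h($1) + 0.23·h($2) + 0.21·1
h($2) = 0.23·0 + 0.26·h($1) + 0.27·h($2) + 0.24·1
Solving: h($1) = 0.4407, h($2) = 0.4857.
Starting from $1, the probability is 0.4407.

0.4407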